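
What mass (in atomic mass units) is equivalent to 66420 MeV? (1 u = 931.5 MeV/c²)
m = E/c² = 71.3 u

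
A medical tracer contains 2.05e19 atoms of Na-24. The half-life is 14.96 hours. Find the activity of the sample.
A = λN = 9.498e17 decays/hour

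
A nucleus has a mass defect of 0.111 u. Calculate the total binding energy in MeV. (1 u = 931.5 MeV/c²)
B.E. = Δm × 931.5 = 103.4 MeV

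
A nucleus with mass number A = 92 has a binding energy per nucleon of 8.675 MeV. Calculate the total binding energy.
B.E. = 8.675 × 92 = 798.1 MeV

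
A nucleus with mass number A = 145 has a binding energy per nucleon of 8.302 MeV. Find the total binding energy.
B.E. = 8.302 × 145 = 1204 MeV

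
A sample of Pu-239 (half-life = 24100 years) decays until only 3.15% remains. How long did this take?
t = t½ × log₂(N₀/N) = 1.202e5 years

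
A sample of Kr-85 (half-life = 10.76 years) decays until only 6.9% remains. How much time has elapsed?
t = t½ × log₂(N₀/N) = 41.5 years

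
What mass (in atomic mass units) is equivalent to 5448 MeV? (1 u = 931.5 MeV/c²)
m = E/c² = 5.849 u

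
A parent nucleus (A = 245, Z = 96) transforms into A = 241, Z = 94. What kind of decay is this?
ΔA = -4, ΔZ = -2 ⇒ alpha decay (α)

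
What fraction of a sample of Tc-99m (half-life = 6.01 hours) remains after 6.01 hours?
N/N₀ = (1/2)^(t/t½) = 0.5 = 50%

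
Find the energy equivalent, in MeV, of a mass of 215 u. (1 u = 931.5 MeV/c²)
E = mc² = 2.003e5 MeV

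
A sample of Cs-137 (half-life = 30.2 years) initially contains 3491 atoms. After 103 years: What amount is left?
N = N₀(1/2)^(t/t½) = 328.3 atoms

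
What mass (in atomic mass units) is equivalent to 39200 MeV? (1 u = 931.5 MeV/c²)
m = E/c² = 42.08 u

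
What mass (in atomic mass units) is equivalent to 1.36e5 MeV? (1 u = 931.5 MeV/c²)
m = E/c² = 146 u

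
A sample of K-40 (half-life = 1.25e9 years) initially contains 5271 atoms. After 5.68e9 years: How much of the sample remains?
N = N₀(1/2)^(t/t½) = 226 atoms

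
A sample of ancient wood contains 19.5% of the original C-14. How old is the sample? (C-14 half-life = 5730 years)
Age = t½ × log₂(1/ratio) = 13510 years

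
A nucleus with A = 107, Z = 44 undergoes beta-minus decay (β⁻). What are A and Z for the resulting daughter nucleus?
Daughter: A = 107, Z = 45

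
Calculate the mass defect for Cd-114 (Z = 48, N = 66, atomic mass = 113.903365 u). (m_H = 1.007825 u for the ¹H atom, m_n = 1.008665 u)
Δm = Z·m_H + N·m_n − M = 1.044 u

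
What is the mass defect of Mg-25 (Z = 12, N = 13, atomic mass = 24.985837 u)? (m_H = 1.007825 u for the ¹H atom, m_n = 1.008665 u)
Δm = Z·m_H + N·m_n − M = 0.2207 u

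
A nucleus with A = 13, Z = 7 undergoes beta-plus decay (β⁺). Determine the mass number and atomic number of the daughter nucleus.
Daughter: A = 13, Z = 6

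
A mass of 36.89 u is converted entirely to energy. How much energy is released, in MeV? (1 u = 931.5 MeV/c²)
E = mc² = 34360 MeV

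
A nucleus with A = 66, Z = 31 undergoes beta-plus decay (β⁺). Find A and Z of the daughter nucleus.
Daughter: A = 66, Z = 30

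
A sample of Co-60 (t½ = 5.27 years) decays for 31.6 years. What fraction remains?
N/N₀ = (1/2)^(t/t½) = 0.01567 = 1.57%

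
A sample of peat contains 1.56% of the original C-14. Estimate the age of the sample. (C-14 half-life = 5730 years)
Age = t½ × log₂(1/ratio) = 34390 years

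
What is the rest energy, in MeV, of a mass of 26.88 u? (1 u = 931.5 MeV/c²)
E = mc² = 25040 MeV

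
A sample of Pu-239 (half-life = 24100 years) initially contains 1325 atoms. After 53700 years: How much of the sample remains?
N = N₀(1/2)^(t/t½) = 282.8 atoms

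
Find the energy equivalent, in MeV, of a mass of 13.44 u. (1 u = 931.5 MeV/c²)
E = mc² = 12520 MeV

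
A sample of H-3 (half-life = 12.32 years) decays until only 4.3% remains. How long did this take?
t = t½ × log₂(N₀/N) = 55.93 years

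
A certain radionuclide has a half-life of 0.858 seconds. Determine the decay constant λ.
λ = ln(2)/t½ = 0.8079 second⁻¹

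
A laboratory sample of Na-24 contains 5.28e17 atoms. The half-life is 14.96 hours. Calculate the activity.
A = λN = 2.446e16 decays/hour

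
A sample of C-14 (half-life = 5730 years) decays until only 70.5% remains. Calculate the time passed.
t = t½ × log₂(N₀/N) = 2890 years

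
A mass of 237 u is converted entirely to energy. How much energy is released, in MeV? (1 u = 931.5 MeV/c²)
E = mc² = 2.208e5 MeV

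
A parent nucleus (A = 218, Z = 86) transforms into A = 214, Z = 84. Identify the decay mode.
ΔA = -4, ΔZ = -2 ⇒ alpha decay (α)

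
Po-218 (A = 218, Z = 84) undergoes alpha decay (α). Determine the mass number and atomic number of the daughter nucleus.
Daughter: A = 214, Z = 82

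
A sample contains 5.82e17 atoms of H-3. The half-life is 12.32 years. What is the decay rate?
A = λN = 3.274e16 decays/year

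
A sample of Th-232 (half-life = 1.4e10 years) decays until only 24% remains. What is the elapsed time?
t = t½ × log₂(N₀/N) = 2.882e10 years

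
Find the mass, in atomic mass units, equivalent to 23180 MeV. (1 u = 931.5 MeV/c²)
m = E/c² = 24.88 u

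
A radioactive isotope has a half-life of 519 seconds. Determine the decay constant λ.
λ = ln(2)/t½ = 0.001336 second⁻¹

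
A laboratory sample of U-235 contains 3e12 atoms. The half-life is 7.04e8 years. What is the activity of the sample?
A = λN = 2954 decays/year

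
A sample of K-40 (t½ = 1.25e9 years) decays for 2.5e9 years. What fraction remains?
N/N₀ = (1/2)^(t/t½) = 0.25 = 25%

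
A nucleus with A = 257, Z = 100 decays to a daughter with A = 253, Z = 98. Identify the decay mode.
ΔA = -4, ΔZ = -2 ⇒ alpha decay (α)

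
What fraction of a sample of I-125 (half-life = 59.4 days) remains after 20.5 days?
N/N₀ = (1/2)^(t/t½) = 0.7872 = 78.7%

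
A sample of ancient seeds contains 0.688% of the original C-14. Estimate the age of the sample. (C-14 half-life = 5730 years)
Age = t½ × log₂(1/ratio) = 41160 years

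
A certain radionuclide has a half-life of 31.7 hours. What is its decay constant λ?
λ = ln(2)/t½ = 0.02187 hour⁻¹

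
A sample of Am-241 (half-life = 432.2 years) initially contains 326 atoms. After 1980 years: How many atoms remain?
N = N₀(1/2)^(t/t½) = 13.62 atoms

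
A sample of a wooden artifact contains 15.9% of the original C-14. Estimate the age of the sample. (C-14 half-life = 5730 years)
Age = t½ × log₂(1/ratio) = 15200 years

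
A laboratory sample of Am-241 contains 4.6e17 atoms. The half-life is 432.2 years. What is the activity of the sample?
A = λN = 7.377e14 decays/year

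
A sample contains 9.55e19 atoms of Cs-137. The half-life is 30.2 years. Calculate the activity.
A = λN = 2.192e18 decays/year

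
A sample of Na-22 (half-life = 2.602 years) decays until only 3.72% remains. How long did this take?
t = t½ × log₂(N₀/N) = 12.36 years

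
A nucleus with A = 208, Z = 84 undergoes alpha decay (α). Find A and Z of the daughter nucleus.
Daughter: A = 204, Z = 82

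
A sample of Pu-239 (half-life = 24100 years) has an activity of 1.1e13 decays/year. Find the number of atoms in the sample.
N = A/λ = 3.825e17 atoms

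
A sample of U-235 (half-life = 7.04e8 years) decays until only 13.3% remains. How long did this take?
t = t½ × log₂(N₀/N) = 2.049e9 years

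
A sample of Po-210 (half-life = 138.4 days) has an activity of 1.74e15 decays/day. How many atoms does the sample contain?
N = A/λ = 3.474e17 atoms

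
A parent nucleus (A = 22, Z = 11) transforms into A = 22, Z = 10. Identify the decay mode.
ΔA = 0, ΔZ = -1 ⇒ beta-plus decay (β⁺) or electron capture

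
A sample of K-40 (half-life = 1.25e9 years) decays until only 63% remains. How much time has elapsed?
t = t½ × log₂(N₀/N) = 8.332e8 years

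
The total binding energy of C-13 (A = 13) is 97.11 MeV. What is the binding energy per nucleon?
B.E./A = 97.11/13 = 7.47 MeV/nucleon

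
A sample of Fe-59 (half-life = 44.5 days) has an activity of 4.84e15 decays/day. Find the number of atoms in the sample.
N = A/λ = 3.107e17 atoms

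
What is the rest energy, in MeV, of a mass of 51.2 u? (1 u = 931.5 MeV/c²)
E = mc² = 47690 MeV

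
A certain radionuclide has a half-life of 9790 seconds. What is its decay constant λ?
λ = ln(2)/t½ = 7.08e-5 second⁻¹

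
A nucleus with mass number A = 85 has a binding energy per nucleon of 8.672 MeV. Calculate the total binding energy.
B.E. = 8.672 × 85 = 737.1 MeV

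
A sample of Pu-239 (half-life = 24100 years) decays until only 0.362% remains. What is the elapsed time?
t = t½ × log₂(N₀/N) = 1.954e5 years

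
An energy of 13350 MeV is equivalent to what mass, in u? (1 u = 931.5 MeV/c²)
m = E/c² = 14.33 u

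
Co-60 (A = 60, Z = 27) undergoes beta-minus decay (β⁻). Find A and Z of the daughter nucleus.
Daughter: A = 60, Z = 28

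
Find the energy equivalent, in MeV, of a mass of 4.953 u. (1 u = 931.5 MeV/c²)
E = mc² = 4614 MeV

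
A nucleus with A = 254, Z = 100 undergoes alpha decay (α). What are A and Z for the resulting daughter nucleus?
Daughter: A = 250, Z = 98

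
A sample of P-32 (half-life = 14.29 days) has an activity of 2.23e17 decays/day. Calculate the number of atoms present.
N = A/λ = 4.597e18 atoms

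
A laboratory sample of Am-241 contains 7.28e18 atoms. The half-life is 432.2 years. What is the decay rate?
A = λN = 1.168e16 decays/year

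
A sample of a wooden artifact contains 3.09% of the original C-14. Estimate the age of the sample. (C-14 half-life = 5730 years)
Age = t½ × log₂(1/ratio) = 28740 years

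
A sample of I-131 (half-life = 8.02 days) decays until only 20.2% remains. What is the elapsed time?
t = t½ × log₂(N₀/N) = 18.51 days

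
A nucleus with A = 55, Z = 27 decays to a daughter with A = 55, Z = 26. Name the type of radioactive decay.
ΔA = 0, ΔZ = -1 ⇒ beta-plus decay (β⁺) or electron capture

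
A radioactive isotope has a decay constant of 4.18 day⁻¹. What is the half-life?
t½ = ln(2)/λ = 0.1658 days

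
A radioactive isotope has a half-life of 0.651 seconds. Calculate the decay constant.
λ = ln(2)/t½ = 1.065 second⁻¹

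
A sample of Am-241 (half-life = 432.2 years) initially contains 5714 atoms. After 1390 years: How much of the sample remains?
N = N₀(1/2)^(t/t½) = 614.9 atoms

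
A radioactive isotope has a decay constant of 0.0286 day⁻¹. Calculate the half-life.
t½ = ln(2)/λ = 24.24 days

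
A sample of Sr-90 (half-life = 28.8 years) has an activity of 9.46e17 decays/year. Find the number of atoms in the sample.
N = A/λ = 3.931e19 atoms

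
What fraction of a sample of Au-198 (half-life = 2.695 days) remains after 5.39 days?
N/N₀ = (1/2)^(t/t½) = 0.25 = 25%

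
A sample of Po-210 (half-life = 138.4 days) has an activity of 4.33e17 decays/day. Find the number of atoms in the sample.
N = A/λ = 8.646e19 atoms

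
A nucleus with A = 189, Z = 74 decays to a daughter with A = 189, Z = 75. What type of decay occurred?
ΔA = 0, ΔZ = +1 ⇒ beta-minus decay (β⁻)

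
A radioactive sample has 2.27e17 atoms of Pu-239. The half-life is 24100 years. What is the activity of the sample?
A = λN = 6.529e12 decays/year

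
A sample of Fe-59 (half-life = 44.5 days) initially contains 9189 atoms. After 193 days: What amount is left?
N = N₀(1/2)^(t/t½) = 454.7 atoms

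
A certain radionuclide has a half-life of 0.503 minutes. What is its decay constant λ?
λ = ln(2)/t½ = 1.378 minute⁻¹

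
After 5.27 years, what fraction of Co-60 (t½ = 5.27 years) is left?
N/N₀ = (1/2)^(t/t½) = 0.5 = 50%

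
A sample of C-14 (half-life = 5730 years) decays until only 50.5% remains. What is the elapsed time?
t = t½ × log₂(N₀/N) = 5648 years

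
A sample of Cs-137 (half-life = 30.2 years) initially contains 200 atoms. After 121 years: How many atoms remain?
N = N₀(1/2)^(t/t½) = 12.44 atoms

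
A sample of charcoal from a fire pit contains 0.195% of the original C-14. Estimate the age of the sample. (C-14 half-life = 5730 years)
Age = t½ × log₂(1/ratio) = 51580 years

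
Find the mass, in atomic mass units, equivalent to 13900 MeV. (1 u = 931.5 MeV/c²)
m = E/c² = 14.92 u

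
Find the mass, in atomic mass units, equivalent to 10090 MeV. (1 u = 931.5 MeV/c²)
m = E/c² = 10.83 u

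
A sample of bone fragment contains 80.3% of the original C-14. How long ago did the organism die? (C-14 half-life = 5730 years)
Age = t½ × log₂(1/ratio) = 1814 years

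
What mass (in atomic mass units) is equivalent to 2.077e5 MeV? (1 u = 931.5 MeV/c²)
m = E/c² = 223 u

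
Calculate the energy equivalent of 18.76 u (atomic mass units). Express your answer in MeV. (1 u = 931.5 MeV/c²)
E = mc² = 17470 MeV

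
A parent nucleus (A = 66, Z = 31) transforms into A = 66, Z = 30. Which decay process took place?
ΔA = 0, ΔZ = -1 ⇒ beta-plus decay (β⁺) or electron capture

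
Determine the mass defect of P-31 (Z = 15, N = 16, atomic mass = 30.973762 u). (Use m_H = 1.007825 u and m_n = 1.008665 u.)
Δm = Z·m_H + N·m_n − M = 0.2823 u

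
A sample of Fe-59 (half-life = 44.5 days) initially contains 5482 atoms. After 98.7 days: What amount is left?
N = N₀(1/2)^(t/t½) = 1178 atoms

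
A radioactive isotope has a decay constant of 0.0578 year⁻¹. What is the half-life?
t½ = ln(2)/λ = 11.99 years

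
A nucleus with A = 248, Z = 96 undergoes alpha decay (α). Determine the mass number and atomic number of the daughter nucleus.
Daughter: A = 244, Z = 94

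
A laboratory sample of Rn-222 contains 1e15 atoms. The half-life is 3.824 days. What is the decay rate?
A = λN = 1.813e14 decays/day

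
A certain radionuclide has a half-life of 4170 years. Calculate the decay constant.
λ = ln(2)/t½ = 1.662e-4 year⁻¹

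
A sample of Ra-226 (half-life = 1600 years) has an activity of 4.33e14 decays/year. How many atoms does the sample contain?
N = A/λ = 9.995e17 atoms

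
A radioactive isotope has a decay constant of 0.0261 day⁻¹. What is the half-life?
t½ = ln(2)/λ = 26.56 days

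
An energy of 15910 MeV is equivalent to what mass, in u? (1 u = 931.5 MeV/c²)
m = E/c² = 17.08 u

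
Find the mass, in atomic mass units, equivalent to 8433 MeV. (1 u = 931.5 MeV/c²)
m = E/c² = 9.053 u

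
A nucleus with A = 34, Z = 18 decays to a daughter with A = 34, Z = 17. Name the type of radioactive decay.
ΔA = 0, ΔZ = -1 ⇒ beta-plus decay (β⁺) or electron capture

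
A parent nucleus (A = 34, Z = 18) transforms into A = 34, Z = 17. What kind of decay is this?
ΔA = 0, ΔZ = -1 ⇒ beta-plus decay (β⁺) or electron capture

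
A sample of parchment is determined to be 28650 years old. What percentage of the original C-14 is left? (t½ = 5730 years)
N/N₀ = (1/2)^(t/t½) = 0.03125 = 3.12%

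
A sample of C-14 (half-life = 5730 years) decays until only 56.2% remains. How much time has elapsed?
t = t½ × log₂(N₀/N) = 4764 years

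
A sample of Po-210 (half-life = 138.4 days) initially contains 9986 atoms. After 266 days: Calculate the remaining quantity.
N = N₀(1/2)^(t/t½) = 2635 atoms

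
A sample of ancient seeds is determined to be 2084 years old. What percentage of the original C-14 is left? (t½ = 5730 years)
N/N₀ = (1/2)^(t/t½) = 0.7772 = 77.7%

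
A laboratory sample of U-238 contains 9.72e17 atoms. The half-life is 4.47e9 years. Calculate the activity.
A = λN = 1.507e8 decays/year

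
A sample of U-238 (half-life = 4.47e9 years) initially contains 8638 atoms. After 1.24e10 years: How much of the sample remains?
N = N₀(1/2)^(t/t½) = 1263 atoms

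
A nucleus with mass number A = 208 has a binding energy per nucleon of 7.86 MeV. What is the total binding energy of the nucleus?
B.E. = 7.86 × 208 = 1635 MeV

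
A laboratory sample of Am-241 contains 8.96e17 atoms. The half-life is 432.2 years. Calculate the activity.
A = λN = 1.437e15 decays/year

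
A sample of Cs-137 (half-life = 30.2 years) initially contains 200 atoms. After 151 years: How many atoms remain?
N = N₀(1/2)^(t/t½) = 6.25 atoms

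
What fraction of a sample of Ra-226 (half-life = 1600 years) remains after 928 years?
N/N₀ = (1/2)^(t/t½) = 0.669 = 66.9%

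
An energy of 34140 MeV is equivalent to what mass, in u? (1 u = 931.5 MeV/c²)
m = E/c² = 36.65 u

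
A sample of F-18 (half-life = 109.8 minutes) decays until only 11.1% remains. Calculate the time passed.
t = t½ × log₂(N₀/N) = 348.2 minutes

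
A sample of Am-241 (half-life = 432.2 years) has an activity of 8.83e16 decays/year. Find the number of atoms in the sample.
N = A/λ = 5.506e19 atoms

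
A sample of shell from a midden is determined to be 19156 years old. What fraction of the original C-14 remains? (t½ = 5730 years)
N/N₀ = (1/2)^(t/t½) = 0.09854 = 9.85%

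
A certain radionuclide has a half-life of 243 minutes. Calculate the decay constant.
λ = ln(2)/t½ = 0.002852 minute⁻¹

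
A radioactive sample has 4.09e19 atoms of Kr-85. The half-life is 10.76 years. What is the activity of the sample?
A = λN = 2.635e18 decays/year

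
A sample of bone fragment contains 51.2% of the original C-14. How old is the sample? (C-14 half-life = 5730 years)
Age = t½ × log₂(1/ratio) = 5534 years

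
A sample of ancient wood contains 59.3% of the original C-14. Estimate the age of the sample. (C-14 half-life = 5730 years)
Age = t½ × log₂(1/ratio) = 4320 years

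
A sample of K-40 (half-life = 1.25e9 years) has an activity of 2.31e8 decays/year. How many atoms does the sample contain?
N = A/λ = 4.166e17 atoms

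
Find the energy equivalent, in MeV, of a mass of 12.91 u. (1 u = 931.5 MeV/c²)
E = mc² = 12030 MeV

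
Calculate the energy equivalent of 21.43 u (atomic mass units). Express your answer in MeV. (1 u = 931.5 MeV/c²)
E = mc² = 19960 MeV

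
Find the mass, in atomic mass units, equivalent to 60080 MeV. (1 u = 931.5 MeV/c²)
m = E/c² = 64.5 u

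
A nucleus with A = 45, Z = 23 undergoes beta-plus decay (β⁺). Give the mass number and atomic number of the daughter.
Daughter: A = 45, Z = 22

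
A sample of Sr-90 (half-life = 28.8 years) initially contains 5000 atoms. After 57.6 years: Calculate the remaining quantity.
N = N₀(1/2)^(t/t½) = 1250 atoms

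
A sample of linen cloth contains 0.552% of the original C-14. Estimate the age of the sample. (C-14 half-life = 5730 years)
Age = t½ × log₂(1/ratio) = 42980 years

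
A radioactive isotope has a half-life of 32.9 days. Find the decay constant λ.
λ = ln(2)/t½ = 0.02107 day⁻¹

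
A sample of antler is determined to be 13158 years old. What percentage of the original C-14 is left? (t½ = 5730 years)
N/N₀ = (1/2)^(t/t½) = 0.2036 = 20.4%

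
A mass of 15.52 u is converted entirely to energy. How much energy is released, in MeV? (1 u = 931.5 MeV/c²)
E = mc² = 14460 MeV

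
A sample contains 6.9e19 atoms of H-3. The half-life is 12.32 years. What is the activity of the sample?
A = λN = 3.882e18 decays/year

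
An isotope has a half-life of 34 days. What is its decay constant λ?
λ = ln(2)/t½ = 0.02039 day⁻¹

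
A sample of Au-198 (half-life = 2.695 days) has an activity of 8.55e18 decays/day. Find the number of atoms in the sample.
N = A/λ = 3.324e19 atoms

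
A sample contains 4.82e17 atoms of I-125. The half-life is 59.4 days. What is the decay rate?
A = λN = 5.625e15 decays/day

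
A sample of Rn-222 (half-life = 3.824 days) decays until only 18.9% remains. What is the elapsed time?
t = t½ × log₂(N₀/N) = 9.191 days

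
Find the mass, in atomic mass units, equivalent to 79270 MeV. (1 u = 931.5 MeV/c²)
m = E/c² = 85.1 u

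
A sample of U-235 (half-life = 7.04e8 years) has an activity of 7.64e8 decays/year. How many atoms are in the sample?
N = A/λ = 7.76e17 atoms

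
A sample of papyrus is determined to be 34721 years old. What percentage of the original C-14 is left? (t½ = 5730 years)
N/N₀ = (1/2)^(t/t½) = 0.01499 = 1.5%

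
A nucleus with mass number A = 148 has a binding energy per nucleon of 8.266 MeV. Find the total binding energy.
B.E. = 8.266 × 148 = 1223 MeV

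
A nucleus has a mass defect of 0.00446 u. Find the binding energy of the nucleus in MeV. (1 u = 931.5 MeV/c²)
B.E. = Δm × 931.5 = 4.154 MeV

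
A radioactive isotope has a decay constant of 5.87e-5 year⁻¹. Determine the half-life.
t½ = ln(2)/λ = 11810 years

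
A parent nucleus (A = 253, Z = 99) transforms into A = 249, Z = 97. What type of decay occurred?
ΔA = -4, ΔZ = -2 ⇒ alpha decay (α)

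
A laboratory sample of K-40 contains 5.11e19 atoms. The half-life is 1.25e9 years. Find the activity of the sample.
A = λN = 2.834e10 decays/year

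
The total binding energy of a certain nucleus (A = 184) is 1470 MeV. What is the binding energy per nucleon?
B.E./A = 1470/184 = 7.989 MeV/nucleon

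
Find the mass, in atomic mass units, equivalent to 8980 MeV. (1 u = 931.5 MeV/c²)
m = E/c² = 9.64 u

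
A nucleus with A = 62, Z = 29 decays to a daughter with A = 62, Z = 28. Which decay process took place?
ΔA = 0, ΔZ = -1 ⇒ beta-plus decay (β⁺) or electron capture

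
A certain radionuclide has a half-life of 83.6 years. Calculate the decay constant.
λ = ln(2)/t½ = 0.008291 year⁻¹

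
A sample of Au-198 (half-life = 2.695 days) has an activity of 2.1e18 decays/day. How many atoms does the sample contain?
N = A/λ = 8.165e18 atoms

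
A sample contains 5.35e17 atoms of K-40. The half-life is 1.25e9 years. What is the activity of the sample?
A = λN = 2.967e8 decays/year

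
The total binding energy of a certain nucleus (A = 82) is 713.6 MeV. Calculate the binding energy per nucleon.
B.E./A = 713.6/82 = 8.702 MeV/nucleon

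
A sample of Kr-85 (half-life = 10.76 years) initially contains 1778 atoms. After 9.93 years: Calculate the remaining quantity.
N = N₀(1/2)^(t/t½) = 937.8 atoms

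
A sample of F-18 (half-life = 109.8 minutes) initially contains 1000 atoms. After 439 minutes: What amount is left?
N = N₀(1/2)^(t/t½) = 62.58 atoms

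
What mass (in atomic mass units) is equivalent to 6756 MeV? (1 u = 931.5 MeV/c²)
m = E/c² = 7.253 u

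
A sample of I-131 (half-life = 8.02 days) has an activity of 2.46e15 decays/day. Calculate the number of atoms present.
N = A/λ = 2.846e16 atoms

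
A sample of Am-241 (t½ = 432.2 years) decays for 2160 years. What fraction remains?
N/N₀ = (1/2)^(t/t½) = 0.0313 = 3.13%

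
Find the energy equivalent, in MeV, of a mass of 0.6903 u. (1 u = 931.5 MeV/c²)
E = mc² = 643 MeV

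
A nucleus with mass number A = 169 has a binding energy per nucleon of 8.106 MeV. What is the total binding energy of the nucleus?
B.E. = 8.106 × 169 = 1370 MeV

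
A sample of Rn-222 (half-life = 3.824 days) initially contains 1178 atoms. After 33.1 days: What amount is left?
N = N₀(1/2)^(t/t½) = 2.921 atoms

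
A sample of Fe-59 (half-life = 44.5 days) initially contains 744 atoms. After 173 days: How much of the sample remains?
N = N₀(1/2)^(t/t½) = 50.27 atoms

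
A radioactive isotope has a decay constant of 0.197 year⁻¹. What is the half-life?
t½ = ln(2)/λ = 3.519 years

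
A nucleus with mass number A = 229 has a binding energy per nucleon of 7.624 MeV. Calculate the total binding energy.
B.E. = 7.624 × 229 = 1746 MeV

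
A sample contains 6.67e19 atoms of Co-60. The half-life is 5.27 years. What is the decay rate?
A = λN = 8.773e18 decays/year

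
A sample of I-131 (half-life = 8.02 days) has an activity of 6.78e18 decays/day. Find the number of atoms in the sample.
N = A/λ = 7.845e19 atoms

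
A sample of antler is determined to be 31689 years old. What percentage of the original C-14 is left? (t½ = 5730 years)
N/N₀ = (1/2)^(t/t½) = 0.02164 = 2.16%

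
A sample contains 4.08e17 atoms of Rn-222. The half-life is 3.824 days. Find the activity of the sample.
A = λN = 7.396e16 decays/day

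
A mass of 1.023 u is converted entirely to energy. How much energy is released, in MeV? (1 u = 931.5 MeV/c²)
E = mc² = 952.9 MeV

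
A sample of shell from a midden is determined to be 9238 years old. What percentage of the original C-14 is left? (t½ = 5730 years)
N/N₀ = (1/2)^(t/t½) = 0.3271 = 32.7%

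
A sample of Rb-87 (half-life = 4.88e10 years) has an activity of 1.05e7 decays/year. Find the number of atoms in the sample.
N = A/λ = 7.392e17 atoms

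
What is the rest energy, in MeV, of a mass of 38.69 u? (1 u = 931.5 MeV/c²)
E = mc² = 36040 MeV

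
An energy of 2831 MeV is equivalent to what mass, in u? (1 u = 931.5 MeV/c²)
m = E/c² = 3.039 u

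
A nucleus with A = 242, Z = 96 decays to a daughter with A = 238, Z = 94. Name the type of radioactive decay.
ΔA = -4, ΔZ = -2 ⇒ alpha decay (α)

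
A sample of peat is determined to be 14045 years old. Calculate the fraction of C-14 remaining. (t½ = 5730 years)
N/N₀ = (1/2)^(t/t½) = 0.1829 = 18.3%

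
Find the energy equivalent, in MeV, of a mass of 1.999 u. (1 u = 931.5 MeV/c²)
E = mc² = 1862 MeV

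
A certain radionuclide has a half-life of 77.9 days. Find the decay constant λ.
λ = ln(2)/t½ = 0.008898 day⁻¹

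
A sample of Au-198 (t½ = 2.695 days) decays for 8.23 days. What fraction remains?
N/N₀ = (1/2)^(t/t½) = 0.1204 = 12%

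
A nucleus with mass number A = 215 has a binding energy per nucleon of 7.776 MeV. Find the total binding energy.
B.E. = 7.776 × 215 = 1672 MeV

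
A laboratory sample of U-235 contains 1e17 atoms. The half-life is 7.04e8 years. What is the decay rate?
A = λN = 9.846e7 decays/year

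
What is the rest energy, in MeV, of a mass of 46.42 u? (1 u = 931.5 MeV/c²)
E = mc² = 43240 MeV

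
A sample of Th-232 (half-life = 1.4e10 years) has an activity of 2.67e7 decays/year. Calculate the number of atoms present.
N = A/λ = 5.393e17 atoms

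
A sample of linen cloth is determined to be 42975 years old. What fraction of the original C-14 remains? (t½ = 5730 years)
N/N₀ = (1/2)^(t/t½) = 0.005524 = 0.552%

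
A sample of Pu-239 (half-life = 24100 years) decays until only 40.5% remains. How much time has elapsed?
t = t½ × log₂(N₀/N) = 31430 years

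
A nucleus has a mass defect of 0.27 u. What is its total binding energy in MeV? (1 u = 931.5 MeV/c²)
B.E. = Δm × 931.5 = 251.5 MeV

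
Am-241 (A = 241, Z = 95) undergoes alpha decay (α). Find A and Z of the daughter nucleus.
Daughter: A = 237, Z = 93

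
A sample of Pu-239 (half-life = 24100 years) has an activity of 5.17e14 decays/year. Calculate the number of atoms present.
N = A/λ = 1.798e19 atoms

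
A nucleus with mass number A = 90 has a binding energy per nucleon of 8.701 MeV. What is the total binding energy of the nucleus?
B.E. = 8.701 × 90 = 783.1 MeV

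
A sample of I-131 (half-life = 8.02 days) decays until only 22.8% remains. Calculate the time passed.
t = t½ × log₂(N₀/N) = 17.11 days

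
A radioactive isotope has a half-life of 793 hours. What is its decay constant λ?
λ = ln(2)/t½ = 8.741e-4 hour⁻¹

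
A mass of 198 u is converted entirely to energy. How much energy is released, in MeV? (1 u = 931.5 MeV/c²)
E = mc² = 1.844e5 MeV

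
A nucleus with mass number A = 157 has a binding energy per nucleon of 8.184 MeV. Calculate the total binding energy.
B.E. = 8.184 × 157 = 1285 MeV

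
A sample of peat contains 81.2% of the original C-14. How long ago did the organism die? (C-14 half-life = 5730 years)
Age = t½ × log₂(1/ratio) = 1722 years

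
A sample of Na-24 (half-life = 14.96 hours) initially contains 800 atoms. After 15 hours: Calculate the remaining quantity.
N = N₀(1/2)^(t/t½) = 399.3 atoms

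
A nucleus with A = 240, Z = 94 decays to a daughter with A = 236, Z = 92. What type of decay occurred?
ΔA = -4, ΔZ = -2 ⇒ alpha decay (α)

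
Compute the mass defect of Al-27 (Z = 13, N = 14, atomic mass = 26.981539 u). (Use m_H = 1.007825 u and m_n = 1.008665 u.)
Δm = Z·m_H + N·m_n − M = 0.2415 u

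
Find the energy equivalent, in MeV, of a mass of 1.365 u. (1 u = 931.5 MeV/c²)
E = mc² = 1271 MeV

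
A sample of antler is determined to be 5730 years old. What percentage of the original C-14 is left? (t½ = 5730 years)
N/N₀ = (1/2)^(t/t½) = 0.5 = 50%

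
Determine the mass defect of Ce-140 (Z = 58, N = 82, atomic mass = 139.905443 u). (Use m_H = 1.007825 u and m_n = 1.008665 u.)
Δm = Z·m_H + N·m_n − M = 1.259 u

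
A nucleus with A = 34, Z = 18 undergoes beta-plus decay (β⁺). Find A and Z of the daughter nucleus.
Daughter: A = 34, Z = 17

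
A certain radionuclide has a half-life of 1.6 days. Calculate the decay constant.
λ = ln(2)/t½ = 0.4332 day⁻¹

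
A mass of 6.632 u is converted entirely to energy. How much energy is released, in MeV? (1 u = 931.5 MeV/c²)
E = mc² = 6178 MeV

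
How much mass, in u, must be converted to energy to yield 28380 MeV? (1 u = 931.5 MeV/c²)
m = E/c² = 30.47 u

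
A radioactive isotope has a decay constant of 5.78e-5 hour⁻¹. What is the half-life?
t½ = ln(2)/λ = 11990 hours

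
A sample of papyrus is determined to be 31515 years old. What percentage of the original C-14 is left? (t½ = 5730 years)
N/N₀ = (1/2)^(t/t½) = 0.0221 = 2.21%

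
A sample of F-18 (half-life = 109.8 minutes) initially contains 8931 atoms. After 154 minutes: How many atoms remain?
N = N₀(1/2)^(t/t½) = 3378 atoms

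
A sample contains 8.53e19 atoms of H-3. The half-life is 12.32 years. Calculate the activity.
A = λN = 4.799e18 decays/year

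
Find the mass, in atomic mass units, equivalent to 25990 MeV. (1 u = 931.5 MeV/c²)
m = E/c² = 27.9 u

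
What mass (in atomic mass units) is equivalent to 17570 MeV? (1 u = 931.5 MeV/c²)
m = E/c² = 18.86 u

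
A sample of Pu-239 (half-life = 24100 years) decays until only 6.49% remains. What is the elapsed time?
t = t½ × log₂(N₀/N) = 95090 years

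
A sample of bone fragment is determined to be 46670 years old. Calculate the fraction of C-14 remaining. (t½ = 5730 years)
N/N₀ = (1/2)^(t/t½) = 0.003533 = 0.353%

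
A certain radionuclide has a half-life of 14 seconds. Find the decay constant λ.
λ = ln(2)/t½ = 0.04951 second⁻¹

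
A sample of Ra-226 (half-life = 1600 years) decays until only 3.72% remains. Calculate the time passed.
t = t½ × log₂(N₀/N) = 7598 years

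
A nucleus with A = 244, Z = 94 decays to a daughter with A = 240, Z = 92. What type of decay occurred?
ΔA = -4, ΔZ = -2 ⇒ alpha decay (α)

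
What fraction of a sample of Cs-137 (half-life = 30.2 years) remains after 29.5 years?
N/N₀ = (1/2)^(t/t½) = 0.5081 = 50.8%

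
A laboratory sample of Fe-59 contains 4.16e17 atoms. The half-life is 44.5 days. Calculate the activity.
A = λN = 6.48e15 decays/day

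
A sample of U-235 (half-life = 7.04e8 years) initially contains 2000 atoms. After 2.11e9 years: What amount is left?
N = N₀(1/2)^(t/t½) = 250.5 atoms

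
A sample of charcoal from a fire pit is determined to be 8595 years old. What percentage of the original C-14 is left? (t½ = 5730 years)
N/N₀ = (1/2)^(t/t½) = 0.3536 = 35.4%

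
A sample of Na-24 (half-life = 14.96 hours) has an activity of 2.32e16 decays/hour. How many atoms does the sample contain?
N = A/λ = 5.007e17 atoms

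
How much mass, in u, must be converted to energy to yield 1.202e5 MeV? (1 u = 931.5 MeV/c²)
m = E/c² = 129 u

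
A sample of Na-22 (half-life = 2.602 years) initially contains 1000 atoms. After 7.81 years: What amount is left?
N = N₀(1/2)^(t/t½) = 124.9 atoms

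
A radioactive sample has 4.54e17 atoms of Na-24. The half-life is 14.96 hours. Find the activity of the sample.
A = λN = 2.104e16 decays/hour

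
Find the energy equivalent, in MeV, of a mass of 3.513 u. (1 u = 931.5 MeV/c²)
E = mc² = 3272 MeV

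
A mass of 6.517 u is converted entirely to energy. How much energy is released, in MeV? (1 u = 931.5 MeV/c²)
E = mc² = 6071 MeV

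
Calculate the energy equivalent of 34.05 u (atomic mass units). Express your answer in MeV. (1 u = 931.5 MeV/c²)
E = mc² = 31720 MeV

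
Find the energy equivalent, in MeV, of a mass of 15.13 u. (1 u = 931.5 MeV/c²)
E = mc² = 14090 MeV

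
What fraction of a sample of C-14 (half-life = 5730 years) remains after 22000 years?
N/N₀ = (1/2)^(t/t½) = 0.06986 = 6.99%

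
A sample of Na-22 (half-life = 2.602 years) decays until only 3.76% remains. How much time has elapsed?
t = t½ × log₂(N₀/N) = 12.32 years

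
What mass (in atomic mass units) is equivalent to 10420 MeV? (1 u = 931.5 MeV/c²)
m = E/c² = 11.19 u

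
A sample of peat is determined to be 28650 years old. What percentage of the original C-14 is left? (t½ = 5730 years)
N/N₀ = (1/2)^(t/t½) = 0.03125 = 3.12%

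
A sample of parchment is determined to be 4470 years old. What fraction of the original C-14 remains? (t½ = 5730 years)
N/N₀ = (1/2)^(t/t½) = 0.5823 = 58.2%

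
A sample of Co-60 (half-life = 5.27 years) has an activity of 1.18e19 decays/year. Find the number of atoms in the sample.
N = A/λ = 8.972e19 atoms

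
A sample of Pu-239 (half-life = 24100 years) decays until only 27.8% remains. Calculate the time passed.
t = t½ × log₂(N₀/N) = 44510 years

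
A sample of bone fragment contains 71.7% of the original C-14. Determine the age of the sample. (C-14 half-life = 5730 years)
Age = t½ × log₂(1/ratio) = 2750 years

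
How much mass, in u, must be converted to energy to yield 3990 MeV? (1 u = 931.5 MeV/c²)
m = E/c² = 4.283 u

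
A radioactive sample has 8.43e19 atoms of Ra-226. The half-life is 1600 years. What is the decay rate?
A = λN = 3.652e16 decays/year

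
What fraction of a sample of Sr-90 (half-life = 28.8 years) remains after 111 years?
N/N₀ = (1/2)^(t/t½) = 0.06915 = 6.91%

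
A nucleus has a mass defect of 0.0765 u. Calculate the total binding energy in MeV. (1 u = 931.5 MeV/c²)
B.E. = Δm × 931.5 = 71.26 MeV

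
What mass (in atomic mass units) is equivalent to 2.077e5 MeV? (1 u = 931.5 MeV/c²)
m = E/c² = 223 u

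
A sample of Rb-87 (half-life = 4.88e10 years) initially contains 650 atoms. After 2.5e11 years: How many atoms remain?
N = N₀(1/2)^(t/t½) = 18.65 atoms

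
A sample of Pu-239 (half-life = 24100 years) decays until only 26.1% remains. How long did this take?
t = t½ × log₂(N₀/N) = 46700 years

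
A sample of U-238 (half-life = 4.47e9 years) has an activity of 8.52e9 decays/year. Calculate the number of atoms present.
N = A/λ = 5.494e19 atoms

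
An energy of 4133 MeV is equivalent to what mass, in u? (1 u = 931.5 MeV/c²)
m = E/c² = 4.437 u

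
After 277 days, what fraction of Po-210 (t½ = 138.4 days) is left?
N/N₀ = (1/2)^(t/t½) = 0.2497 = 25%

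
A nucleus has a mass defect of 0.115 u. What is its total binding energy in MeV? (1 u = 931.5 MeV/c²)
B.E. = Δm × 931.5 = 107.1 MeV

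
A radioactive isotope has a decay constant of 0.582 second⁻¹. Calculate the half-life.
t½ = ln(2)/λ = 1.191 seconds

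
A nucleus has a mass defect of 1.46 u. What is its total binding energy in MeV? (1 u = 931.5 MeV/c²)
B.E. = Δm × 931.5 = 1360 MeV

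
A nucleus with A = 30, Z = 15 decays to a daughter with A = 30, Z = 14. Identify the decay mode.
ΔA = 0, ΔZ = -1 ⇒ beta-plus decay (β⁺) or electron capture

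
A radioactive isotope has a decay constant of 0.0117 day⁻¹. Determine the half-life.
t½ = ln(2)/λ = 59.24 days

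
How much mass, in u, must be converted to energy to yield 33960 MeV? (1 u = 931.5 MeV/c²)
m = E/c² = 36.46 u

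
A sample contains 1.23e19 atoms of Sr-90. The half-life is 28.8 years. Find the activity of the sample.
A = λN = 2.96e17 decays/year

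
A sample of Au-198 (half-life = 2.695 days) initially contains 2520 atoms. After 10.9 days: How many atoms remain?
N = N₀(1/2)^(t/t½) = 152.7 atoms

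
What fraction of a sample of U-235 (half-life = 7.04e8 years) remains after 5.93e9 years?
N/N₀ = (1/2)^(t/t½) = 0.002913 = 0.291%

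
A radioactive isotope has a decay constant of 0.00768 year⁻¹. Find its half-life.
t½ = ln(2)/λ = 90.25 years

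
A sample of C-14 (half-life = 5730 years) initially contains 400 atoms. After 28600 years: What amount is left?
N = N₀(1/2)^(t/t½) = 12.58 atoms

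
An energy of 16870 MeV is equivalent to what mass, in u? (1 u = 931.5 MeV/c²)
m = E/c² = 18.11 u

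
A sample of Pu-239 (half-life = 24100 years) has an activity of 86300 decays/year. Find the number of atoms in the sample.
N = A/λ = 3.001e9 atoms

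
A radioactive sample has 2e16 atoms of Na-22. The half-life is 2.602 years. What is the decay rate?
A = λN = 5.328e15 decays/year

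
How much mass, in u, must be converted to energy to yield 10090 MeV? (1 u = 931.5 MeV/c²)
m = E/c² = 10.83 u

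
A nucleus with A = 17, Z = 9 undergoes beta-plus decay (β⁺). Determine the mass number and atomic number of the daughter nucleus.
Daughter: A = 17, Z = 8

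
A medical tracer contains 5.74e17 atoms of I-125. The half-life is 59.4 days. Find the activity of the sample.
A = λN = 6.698e15 decays/day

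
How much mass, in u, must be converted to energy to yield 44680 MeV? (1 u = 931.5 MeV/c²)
m = E/c² = 47.97 u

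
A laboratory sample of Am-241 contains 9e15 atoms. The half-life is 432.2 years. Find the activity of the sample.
A = λN = 1.443e13 decays/year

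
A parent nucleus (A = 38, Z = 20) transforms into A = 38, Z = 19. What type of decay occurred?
ΔA = 0, ΔZ = -1 ⇒ beta-plus decay (β⁺) or electron capture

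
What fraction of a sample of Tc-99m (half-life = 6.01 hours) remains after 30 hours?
N/N₀ = (1/2)^(t/t½) = 0.03143 = 3.14%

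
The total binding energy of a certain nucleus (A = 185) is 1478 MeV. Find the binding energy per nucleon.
B.E./A = 1478/185 = 7.989 MeV/nucleon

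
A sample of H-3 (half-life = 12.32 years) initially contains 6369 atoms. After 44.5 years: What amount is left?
N = N₀(1/2)^(t/t½) = 520.9 atoms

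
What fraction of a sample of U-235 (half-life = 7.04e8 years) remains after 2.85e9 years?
N/N₀ = (1/2)^(t/t½) = 0.06044 = 6.04%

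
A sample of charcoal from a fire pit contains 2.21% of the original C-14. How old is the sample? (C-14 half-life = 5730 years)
Age = t½ × log₂(1/ratio) = 31510 years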